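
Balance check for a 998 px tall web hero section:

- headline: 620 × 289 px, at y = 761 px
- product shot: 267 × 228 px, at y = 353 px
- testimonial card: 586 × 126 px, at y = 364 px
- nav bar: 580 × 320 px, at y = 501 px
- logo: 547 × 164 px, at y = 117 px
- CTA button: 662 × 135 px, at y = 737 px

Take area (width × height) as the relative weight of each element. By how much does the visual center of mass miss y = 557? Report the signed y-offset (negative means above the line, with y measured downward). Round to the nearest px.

≈ -35 px

Areas: headline 620·289 = 179180, product shot 267·228 = 60876, testimonial card 586·126 = 73836, nav bar 580·320 = 185600, logo 547·164 = 89708, CTA button 662·135 = 89370. Total weight = 678570.
Σw·y = 354068638; ȳ = 354068638/678570 ≈ 521.79.
Difference: 521.79 − 557 ≈ -35.21.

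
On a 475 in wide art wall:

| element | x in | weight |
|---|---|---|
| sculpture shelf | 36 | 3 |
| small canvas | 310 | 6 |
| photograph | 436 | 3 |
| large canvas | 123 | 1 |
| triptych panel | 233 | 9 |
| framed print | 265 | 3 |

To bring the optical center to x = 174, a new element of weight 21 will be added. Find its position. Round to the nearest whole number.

x ≈ 82

After adding the new element, total weight = 3 + 6 + 3 + 1 + 9 + 3 + 21 = 46.
Along x: (6291 + 21·x) / 46 = 174 (existing moment 3·36 + 6·310 + 3·436 + 1·123 + 9·233 + 3·265 = 6291) ⇒ x = (8004 − 6291) / 21 ≈ 81.57.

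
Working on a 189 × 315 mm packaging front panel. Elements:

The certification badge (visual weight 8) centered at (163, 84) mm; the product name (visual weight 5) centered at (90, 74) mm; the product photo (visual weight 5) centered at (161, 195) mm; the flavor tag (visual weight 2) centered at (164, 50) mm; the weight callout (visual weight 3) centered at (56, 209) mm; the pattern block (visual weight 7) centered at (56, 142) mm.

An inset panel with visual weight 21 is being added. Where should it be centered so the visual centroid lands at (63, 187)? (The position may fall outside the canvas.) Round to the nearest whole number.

(-11, 276)

New total weight: (8 + 5 + 5 + 2 + 3 + 7) + 21 = 51.
x: need Σw·x = 51·63 = 3213. Existing = 8·163 + 5·90 + 5·161 + 2·164 + 3·56 + 7·56 = 3447. Remainder -234 / 21 ≈ -11.14.
y: need Σw·y = 51·187 = 9537. Existing = 8·84 + 5·74 + 5·195 + 2·50 + 3·209 + 7·142 = 3738. Remainder 5799 / 21 ≈ 276.14.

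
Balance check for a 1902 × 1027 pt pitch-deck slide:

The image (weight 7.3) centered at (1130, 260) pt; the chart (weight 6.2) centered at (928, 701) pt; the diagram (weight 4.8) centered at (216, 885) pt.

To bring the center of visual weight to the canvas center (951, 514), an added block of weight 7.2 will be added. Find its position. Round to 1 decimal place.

(1279.3, 363.2)

New total weight: (7.3 + 6.2 + 4.8) + 7.2 = 25.5.
Along x: (15039.4 + 7.2·x) / 25.5 = 951 (existing moment 7.3·1130 + 6.2·928 + 4.8·216 = 15039.4) ⇒ x = (24250.5 − 15039.4) / 7.2 ≈ 1279.32.
Along y: (10492.2 + 7.2·y) / 25.5 = 514 (existing moment 7.3·260 + 6.2·701 + 4.8·885 = 10492.2) ⇒ y = (13107.0 − 10492.2) / 7.2 ≈ 363.17.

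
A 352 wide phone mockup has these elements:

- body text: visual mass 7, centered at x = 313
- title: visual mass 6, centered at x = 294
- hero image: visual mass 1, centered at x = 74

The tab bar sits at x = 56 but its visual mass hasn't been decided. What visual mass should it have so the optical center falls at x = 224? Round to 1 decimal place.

w ≈ 5.3

Fixed elements: Σw = 7 + 6 + 1 = 14, Σw·x = 7·313 + 6·294 + 1·74 = 4029.
Balance at x = 224 requires (4029 + w·56) / (14 + w) = 224.
So w = (224·14 − 4029)/(56 − 224) = -893/-168 ≈ 5.32.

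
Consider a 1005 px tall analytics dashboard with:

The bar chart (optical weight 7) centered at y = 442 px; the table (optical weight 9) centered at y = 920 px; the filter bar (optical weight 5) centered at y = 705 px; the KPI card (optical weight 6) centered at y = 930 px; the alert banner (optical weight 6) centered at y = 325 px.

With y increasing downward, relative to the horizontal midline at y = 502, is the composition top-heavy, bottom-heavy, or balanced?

Σw = 7 + 9 + 5 + 6 + 6 = 33.
y-moment: 7·442 + 9·920 + 5·705 + 6·930 + 6·325 = 22429; centroid 22429/33 ≈ 679.67.
679.7 vs midline 502 → bottom-heavy.

bottom-heavy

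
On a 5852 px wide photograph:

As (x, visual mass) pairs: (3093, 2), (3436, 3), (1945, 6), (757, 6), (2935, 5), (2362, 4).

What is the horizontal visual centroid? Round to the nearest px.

x ≈ 2186

Weights sum to 2 + 3 + 6 + 6 + 5 + 4 = 26.
x: (2·3093 + 3·3436 + 6·1945 + 6·757 + 5·2935 + 4·2362) / 26 = 56829 / 26 ≈ 2185.73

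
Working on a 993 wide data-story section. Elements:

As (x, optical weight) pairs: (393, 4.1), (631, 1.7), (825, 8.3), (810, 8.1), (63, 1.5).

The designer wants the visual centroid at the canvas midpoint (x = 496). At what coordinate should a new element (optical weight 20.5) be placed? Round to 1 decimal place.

After adding the new element, total weight = 4.1 + 1.7 + 8.3 + 8.1 + 1.5 + 20.5 = 44.2.
x: need Σw·x = 44.2·496 = 21923.2. Existing = 4.1·393 + 1.7·631 + 8.3·825 + 8.1·810 + 1.5·63 = 16187.0. Remainder 5736.2 / 20.5 ≈ 279.81.

x ≈ 279.8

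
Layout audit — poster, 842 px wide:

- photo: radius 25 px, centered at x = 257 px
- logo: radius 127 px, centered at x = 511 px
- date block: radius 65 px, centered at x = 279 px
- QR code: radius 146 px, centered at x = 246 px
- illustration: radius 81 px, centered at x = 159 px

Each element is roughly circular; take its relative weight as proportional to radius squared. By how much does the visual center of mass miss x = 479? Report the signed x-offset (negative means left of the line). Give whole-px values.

≈ -154 px

Weights ∝ r²: photo 25² = 625, logo 127² = 16129, date block 65² = 4225, QR code 146² = 21316, illustration 81² = 6561; Σw = 48856.
x: (625·257 + 16129·511 + 4225·279 + 21316·246 + 6561·159) / 48856 = 15868254 / 48856 ≈ 324.80
Against x = 479, that's 324.80 − 479 = -154.20.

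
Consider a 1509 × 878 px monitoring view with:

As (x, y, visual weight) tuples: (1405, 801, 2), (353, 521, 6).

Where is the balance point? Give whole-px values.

(616, 591)

Weights sum to 2 + 6 = 8.
x-moment: 2·1405 + 6·353 = 4928; centroid 4928/8 ≈ 616.00.
y-moment: 2·801 + 6·521 = 4728; centroid 4728/8 ≈ 591.00.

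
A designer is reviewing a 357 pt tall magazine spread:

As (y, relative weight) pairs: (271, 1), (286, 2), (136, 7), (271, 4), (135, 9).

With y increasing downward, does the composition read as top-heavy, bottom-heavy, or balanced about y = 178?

balanced

Total weight = 1 + 2 + 7 + 4 + 9 = 23.
y: (1·271 + 2·286 + 7·136 + 4·271 + 9·135) / 23 = 4094 / 23 ≈ 178.00
That equals the midline 178 — balanced.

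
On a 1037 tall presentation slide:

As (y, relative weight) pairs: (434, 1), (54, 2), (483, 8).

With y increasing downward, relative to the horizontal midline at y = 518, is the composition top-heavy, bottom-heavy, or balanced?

Total weight = 1 + 2 + 8 = 11.
y-moment: 1·434 + 2·54 + 8·483 = 4406; centroid 4406/11 ≈ 400.55.
Since 400.5 is above (smaller y than) 518, the composition reads top-heavy.

top-heavy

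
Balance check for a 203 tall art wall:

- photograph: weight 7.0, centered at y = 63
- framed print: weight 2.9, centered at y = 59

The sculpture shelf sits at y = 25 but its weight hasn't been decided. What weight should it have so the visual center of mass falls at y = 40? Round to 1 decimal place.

Fixed elements: Σw = 7.0 + 2.9 = 9.9, Σw·y = 7.0·63 + 2.9·59 = 612.1.
For the centroid to hit 40: (612.1 + w·25) / (9.9 + w) = 40.
Solving: w = (40·9.9 − 612.1) / (25 − 40) = -216.1 / -15 ≈ 14.41.

w ≈ 14.4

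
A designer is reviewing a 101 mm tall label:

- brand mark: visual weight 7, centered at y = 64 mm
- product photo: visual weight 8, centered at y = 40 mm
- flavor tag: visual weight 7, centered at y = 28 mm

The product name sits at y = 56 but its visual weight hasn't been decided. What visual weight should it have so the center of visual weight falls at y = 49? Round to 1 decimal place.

w ≈ 16.3

Existing Σw = 22 (7 + 8 + 7); existing moment 7·64 + 8·40 + 7·28 = 964.
Set Σw·y/Σw = 49: (964 + 56w) = 49·(22 + w).
Rearranging, w·(56 − 49) = 49·22 − 964 = 114, so w ≈ 114/7 = 16.29.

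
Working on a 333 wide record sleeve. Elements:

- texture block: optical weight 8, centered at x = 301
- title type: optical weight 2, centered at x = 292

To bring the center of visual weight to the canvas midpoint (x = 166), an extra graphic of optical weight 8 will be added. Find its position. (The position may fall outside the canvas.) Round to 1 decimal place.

With the extra graphic, Σw becomes 8 + 2 + 8 = 18.
x: need Σw·x = 18·166 = 2988. Existing = 8·301 + 2·292 = 2992. Remainder -4 / 8 ≈ -0.50.

x ≈ -0.5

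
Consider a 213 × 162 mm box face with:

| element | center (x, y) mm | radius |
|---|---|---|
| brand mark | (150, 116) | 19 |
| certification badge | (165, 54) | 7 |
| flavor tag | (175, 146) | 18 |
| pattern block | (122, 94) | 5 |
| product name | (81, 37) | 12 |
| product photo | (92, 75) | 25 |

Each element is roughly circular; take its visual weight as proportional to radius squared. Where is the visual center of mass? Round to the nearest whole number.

(125, 96)

Weights ∝ r²: brand mark 19² = 361, certification badge 7² = 49, flavor tag 18² = 324, pattern block 5² = 25, product name 12² = 144, product photo 25² = 625; Σw = 1528.
x: (361·150 + 49·165 + 324·175 + 25·122 + 144·81 + 625·92) / 1528 = 191149 / 1528 ≈ 125.10
y: (361·116 + 49·54 + 324·146 + 25·94 + 144·37 + 625·75) / 1528 = 146379 / 1528 ≈ 95.80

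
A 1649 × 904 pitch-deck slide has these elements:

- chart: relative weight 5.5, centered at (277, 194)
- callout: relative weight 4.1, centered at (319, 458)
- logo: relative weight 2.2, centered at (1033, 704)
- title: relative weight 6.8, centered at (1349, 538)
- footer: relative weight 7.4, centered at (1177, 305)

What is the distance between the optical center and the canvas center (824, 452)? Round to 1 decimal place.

≈ 79.3

Total weight = 5.5 + 4.1 + 2.2 + 6.8 + 7.4 = 26.0.
x: (5.5·277 + 4.1·319 + 2.2·1033 + 6.8·1349 + 7.4·1177) / 26.0 = 22987.0 / 26.0 ≈ 884.12
y: (5.5·194 + 4.1·458 + 2.2·704 + 6.8·538 + 7.4·305) / 26.0 = 10409.0 / 26.0 ≈ 400.35
Offset from (824, 452): Δx ≈ 60.12, Δy ≈ -51.65; distance = √(Δx² + Δy²) ≈ 79.26.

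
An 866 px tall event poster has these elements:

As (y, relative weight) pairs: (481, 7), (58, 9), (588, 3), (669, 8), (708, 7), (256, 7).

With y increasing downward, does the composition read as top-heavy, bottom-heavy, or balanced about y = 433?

balanced

Σw = 7 + 9 + 3 + 8 + 7 + 7 = 41.
y-moment: 7·481 + 9·58 + 3·588 + 8·669 + 7·708 + 7·256 = 17753; centroid 17753/41 ≈ 433.00.
433.00 = 433 exactly: balanced.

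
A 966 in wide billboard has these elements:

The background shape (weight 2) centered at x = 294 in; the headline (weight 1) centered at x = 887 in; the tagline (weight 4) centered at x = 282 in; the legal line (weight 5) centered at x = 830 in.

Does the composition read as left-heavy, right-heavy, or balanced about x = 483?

Σw = 2 + 1 + 4 + 5 = 12.
Σw·x = 2·294 + 1·887 + 4·282 + 5·830 = 6753, so x̄ = 6753/12 ≈ 562.75.
Since 562.8 is right of 483, the composition reads right-heavy.

right-heavy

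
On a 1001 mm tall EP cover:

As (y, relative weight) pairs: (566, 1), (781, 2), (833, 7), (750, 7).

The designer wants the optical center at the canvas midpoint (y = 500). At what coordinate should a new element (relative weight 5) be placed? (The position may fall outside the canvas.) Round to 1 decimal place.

New total weight: (1 + 2 + 7 + 7) + 5 = 22.
y: need Σw·y = 22·500 = 11000. Existing = 1·566 + 2·781 + 7·833 + 7·750 = 13209. Remainder -2209 / 5 ≈ -441.80.

y ≈ -441.8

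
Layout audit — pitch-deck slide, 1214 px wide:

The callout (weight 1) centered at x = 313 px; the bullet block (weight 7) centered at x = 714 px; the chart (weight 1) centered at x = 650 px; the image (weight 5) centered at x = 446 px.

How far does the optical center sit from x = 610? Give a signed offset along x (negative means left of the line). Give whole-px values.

Total weight = 1 + 7 + 1 + 5 = 14.
Σw·x = 1·313 + 7·714 + 1·650 + 5·446 = 8191, so x̄ = 8191/14 ≈ 585.07.
Offset from x = 610: 585.07 − 610 ≈ -24.93.

≈ -25 px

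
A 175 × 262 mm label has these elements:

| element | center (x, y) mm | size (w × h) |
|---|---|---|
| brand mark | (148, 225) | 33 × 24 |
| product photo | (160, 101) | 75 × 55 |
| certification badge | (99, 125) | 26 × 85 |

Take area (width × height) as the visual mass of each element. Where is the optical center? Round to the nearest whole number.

Areas → weights: brand mark 33·24 = 792, product photo 75·55 = 4125, certification badge 26·85 = 2210; Σw = 7127.
x: (792·148 + 4125·160 + 2210·99) / 7127 = 996006 / 7127 ≈ 139.75
y: (792·225 + 4125·101 + 2210·125) / 7127 = 871075 / 7127 ≈ 122.22

(140, 122)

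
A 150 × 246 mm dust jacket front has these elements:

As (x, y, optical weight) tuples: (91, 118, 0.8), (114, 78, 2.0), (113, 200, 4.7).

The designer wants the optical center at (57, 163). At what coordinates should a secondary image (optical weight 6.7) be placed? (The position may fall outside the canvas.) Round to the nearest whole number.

With the secondary image, Σw becomes 0.8 + 2.0 + 4.7 + 6.7 = 14.2.
Along x: (831.9 + 6.7·x) / 14.2 = 57 (existing moment 0.8·91 + 2.0·114 + 4.7·113 = 831.9) ⇒ x = (809.4 − 831.9) / 6.7 ≈ -3.36.
Along y: (1190.4 + 6.7·y) / 14.2 = 163 (existing moment 0.8·118 + 2.0·78 + 4.7·200 = 1190.4) ⇒ y = (2314.6 − 1190.4) / 6.7 ≈ 167.79.

(-3, 168)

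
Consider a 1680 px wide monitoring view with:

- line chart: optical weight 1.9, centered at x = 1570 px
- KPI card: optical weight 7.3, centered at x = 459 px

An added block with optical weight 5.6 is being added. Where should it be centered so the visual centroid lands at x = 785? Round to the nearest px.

With the added block, Σw becomes 1.9 + 7.3 + 5.6 = 14.8.
x: target moment 14.8×785 = 11618.0; current 1.9·1570 + 7.3·459 = 6333.7; the added block supplies 5284.3, so x = 5284.3/5.6 ≈ 943.63.

x ≈ 944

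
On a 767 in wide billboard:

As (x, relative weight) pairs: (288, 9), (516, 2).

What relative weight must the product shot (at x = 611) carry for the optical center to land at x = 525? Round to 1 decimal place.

w ≈ 25.0

Existing Σw = 11 (9 + 2); existing moment 9·288 + 2·516 = 3624.
Set Σw·x/Σw = 525: (3624 + 611w) = 525·(11 + w).
So w = (525·11 − 3624)/(611 − 525) = 2151/86 ≈ 25.01.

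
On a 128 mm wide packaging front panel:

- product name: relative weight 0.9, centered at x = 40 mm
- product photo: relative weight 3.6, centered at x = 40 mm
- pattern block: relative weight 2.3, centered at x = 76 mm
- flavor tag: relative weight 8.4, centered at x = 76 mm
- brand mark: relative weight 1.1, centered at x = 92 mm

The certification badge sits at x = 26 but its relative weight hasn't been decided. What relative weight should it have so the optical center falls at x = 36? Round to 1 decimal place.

Existing Σw = 16.3 (0.9 + 3.6 + 2.3 + 8.4 + 1.1); existing moment 0.9·40 + 3.6·40 + 2.3·76 + 8.4·76 + 1.1·92 = 1094.4.
Set Σw·x/Σw = 36: (1094.4 + 26w) = 36·(16.3 + w).
Solving: w = (36·16.3 − 1094.4) / (26 − 36) = -507.6 / -10 ≈ 50.76.

w ≈ 50.8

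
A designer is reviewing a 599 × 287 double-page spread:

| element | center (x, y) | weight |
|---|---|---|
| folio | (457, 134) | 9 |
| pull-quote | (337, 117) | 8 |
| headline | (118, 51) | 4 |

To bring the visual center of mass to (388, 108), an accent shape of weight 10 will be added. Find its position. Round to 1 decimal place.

(474.7, 100.2)

New total weight: (9 + 8 + 4) + 10 = 31.
Along x: (7281 + 10·x) / 31 = 388 (existing moment 9·457 + 8·337 + 4·118 = 7281) ⇒ x = (12028 − 7281) / 10 ≈ 474.70.
Along y: (2346 + 10·y) / 31 = 108 (existing moment 9·134 + 8·117 + 4·51 = 2346) ⇒ y = (3348 − 2346) / 10 ≈ 100.20.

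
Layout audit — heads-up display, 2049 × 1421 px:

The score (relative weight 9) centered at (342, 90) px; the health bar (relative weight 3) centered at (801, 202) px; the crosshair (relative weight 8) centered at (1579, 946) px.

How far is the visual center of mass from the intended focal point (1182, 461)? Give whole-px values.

≈ 277 px

Weights sum to 9 + 3 + 8 = 20.
x: (9·342 + 3·801 + 8·1579) / 20 = 18113 / 20 ≈ 905.65
y: (9·90 + 3·202 + 8·946) / 20 = 8984 / 20 ≈ 449.20
From (1182, 461): dx = -276.35, dy = -11.80, so the distance is √(dx²+dy²) ≈ 276.60.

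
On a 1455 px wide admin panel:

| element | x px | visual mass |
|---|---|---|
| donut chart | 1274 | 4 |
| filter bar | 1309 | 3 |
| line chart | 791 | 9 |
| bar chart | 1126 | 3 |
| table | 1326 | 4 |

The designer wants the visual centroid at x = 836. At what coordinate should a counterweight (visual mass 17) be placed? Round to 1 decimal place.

After adding the counterweight, total weight = 4 + 3 + 9 + 3 + 4 + 17 = 40.
x: need Σw·x = 40·836 = 33440. Existing = 4·1274 + 3·1309 + 9·791 + 3·1126 + 4·1326 = 24824. Remainder 8616 / 17 ≈ 506.82.

x ≈ 506.8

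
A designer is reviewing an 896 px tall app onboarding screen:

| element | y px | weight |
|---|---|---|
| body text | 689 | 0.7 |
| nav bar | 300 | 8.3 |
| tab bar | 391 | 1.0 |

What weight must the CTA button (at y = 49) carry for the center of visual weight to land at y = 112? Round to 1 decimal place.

Known weights sum to 0.7 + 8.3 + 1.0 = 10.0; their moment is 0.7·689 + 8.3·300 + 1.0·391 = 3363.3.
Balance at y = 112 requires (3363.3 + w·49) / (10.0 + w) = 112.
So w = (112·10.0 − 3363.3)/(49 − 112) = -2243.3/-63 ≈ 35.61.

w ≈ 35.6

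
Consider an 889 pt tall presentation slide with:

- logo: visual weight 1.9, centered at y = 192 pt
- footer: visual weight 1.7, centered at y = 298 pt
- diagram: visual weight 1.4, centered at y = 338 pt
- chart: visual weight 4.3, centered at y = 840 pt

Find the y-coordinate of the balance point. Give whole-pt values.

y ≈ 533

Σw = 1.9 + 1.7 + 1.4 + 4.3 = 9.3.
y: (1.9·192 + 1.7·298 + 1.4·338 + 4.3·840) / 9.3 = 4956.6 / 9.3 ≈ 532.97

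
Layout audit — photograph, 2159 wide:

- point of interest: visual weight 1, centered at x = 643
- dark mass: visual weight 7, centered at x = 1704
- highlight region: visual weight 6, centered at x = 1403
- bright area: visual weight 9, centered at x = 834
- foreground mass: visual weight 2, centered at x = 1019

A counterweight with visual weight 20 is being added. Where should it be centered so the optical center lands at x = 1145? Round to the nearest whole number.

New total weight: (1 + 7 + 6 + 9 + 2) + 20 = 45.
Along x: (30533 + 20·x) / 45 = 1145 (existing moment 1·643 + 7·1704 + 6·1403 + 9·834 + 2·1019 = 30533) ⇒ x = (51525 − 30533) / 20 ≈ 1049.60.

x ≈ 1050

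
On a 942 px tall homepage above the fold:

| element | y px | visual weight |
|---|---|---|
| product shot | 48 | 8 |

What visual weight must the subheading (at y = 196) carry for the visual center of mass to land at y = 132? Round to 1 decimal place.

Known: weight 8 with moment 8·48 = 384.
Set Σw·y/Σw = 132: (384 + 196w) = 132·(8 + w).
Solving: w = (132·8 − 384) / (196 − 132) = 672 / 64 ≈ 10.50.

w ≈ 10.5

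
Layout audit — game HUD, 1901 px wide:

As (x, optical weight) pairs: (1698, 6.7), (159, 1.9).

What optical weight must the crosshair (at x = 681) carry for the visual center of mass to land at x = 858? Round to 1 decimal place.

Fixed elements: Σw = 6.7 + 1.9 = 8.6, Σw·x = 6.7·1698 + 1.9·159 = 11678.7.
For the centroid to hit 858: (11678.7 + w·681) / (8.6 + w) = 858.
Rearranging, w·(681 − 858) = 858·8.6 − 11678.7 = -4299.9, so w ≈ -4299.9/-177 = 24.29.

w ≈ 24.3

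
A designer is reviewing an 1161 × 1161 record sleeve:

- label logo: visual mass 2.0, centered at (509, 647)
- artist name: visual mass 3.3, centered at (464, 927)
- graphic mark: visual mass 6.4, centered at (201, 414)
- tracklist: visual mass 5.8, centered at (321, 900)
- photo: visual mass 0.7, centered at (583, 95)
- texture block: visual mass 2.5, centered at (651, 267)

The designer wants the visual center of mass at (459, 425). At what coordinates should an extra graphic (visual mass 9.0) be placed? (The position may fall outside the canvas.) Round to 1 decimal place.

With the extra graphic, Σw becomes 2.0 + 3.3 + 6.4 + 5.8 + 0.7 + 2.5 + 9.0 = 29.7.
x: need Σw·x = 29.7·459 = 13632.3. Existing = 2.0·509 + 3.3·464 + 6.4·201 + 5.8·321 + 0.7·583 + 2.5·651 = 7733.0. Remainder 5899.3 / 9.0 ≈ 655.48.
y: need Σw·y = 29.7·425 = 12622.5. Existing = 2.0·647 + 3.3·927 + 6.4·414 + 5.8·900 + 0.7·95 + 2.5·267 = 12956.7. Remainder -334.2 / 9.0 ≈ -37.13.

(655.5, -37.1)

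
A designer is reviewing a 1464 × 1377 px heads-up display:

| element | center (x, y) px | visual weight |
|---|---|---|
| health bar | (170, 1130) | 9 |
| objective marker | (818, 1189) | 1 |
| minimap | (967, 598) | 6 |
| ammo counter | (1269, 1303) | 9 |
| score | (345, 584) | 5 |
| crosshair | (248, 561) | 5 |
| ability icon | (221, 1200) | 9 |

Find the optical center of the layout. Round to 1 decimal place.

(557.4, 981.8)

Total weight = 9 + 1 + 6 + 9 + 5 + 5 + 9 = 44.
x: moment 24525 / weight 44 ≈ 557.39
Σw·y = 43199; ȳ = 43199/44 ≈ 981.80.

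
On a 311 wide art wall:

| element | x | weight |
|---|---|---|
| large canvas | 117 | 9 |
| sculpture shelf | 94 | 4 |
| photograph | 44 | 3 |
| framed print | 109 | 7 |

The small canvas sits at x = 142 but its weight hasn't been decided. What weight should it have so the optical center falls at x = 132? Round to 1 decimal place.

w ≈ 71.2

Known weights sum to 9 + 4 + 3 + 7 = 23; their moment is 9·117 + 4·94 + 3·44 + 7·109 = 2324.
Balance at x = 132 requires (2324 + w·142) / (23 + w) = 132.
Solving: w = (132·23 − 2324) / (142 − 132) = 712 / 10 ≈ 71.20.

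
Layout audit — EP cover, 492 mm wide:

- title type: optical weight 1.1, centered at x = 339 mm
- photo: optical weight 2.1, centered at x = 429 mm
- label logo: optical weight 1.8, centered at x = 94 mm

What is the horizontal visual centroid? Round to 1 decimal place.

Weights sum to 1.1 + 2.1 + 1.8 = 5.0.
x-moment: 1.1·339 + 2.1·429 + 1.8·94 = 1443.0; centroid 1443.0/5.0 ≈ 288.60.

x ≈ 288.6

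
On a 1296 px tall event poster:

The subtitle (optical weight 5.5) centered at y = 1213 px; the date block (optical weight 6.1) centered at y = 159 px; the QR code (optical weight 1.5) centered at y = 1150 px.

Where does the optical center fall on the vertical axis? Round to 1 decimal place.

y ≈ 715.0

Σw = 5.5 + 6.1 + 1.5 = 13.1.
Σw·y = 5.5·1213 + 6.1·159 + 1.5·1150 = 9366.4, so ȳ = 9366.4/13.1 ≈ 714.99.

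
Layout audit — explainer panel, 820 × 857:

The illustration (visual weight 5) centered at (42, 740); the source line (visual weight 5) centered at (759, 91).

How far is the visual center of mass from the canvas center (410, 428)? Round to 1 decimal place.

Total weight = 5 + 5 = 10.
Σw·x = 5·42 + 5·759 = 4005, so x̄ = 4005/10 ≈ 400.50.
Σw·y = 5·740 + 5·91 = 4155, so ȳ = 4155/10 ≈ 415.50.
Offset from (410, 428): Δx ≈ -9.50, Δy ≈ -12.50; distance = √(Δx² + Δy²) ≈ 15.70.

≈ 15.7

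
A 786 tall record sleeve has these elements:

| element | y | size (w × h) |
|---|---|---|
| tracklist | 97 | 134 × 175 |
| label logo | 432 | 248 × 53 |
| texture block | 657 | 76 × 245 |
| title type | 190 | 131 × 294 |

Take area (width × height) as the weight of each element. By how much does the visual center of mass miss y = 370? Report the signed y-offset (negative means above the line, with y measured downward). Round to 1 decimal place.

Taking area as weight: tracklist 134·175 = 23450, label logo 248·53 = 13144, texture block 76·245 = 18620, title type 131·294 = 38514. Sum 93728.
y-moment: 23450·97 + 13144·432 + 18620·657 + 38514·190 = 27503858; centroid 27503858/93728 ≈ 293.44.
Difference: 293.44 − 370 ≈ -76.56.

≈ -76.6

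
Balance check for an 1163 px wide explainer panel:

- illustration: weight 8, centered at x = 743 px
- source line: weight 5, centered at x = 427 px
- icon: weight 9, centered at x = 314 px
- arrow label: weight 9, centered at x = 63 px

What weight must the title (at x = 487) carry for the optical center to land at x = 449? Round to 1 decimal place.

w ≈ 64.4

Existing Σw = 31 (8 + 5 + 9 + 9); existing moment 8·743 + 5·427 + 9·314 + 9·63 = 11472.
For the centroid to hit 449: (11472 + w·487) / (31 + w) = 449.
So w = (449·31 − 11472)/(487 − 449) = 2447/38 ≈ 64.39.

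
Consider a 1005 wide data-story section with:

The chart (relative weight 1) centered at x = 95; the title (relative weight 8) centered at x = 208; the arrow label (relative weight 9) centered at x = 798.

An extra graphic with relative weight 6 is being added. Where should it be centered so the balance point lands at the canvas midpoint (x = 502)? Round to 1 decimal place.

x ≈ 517.8

New total weight: (1 + 8 + 9) + 6 = 24.
x: target moment 24×502 = 12048; current 1·95 + 8·208 + 9·798 = 8941; the extra graphic supplies 3107, so x = 3107/6 ≈ 517.83.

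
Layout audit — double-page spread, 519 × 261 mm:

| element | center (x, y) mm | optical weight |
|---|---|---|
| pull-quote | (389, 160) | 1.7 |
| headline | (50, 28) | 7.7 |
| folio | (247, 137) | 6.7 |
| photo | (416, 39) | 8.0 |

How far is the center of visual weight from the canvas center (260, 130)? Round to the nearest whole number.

Total weight = 1.7 + 7.7 + 6.7 + 8.0 = 24.1.
x-moment: 1.7·389 + 7.7·50 + 6.7·247 + 8.0·416 = 6029.2; centroid 6029.2/24.1 ≈ 250.17.
y-moment: 1.7·160 + 7.7·28 + 6.7·137 + 8.0·39 = 1717.5; centroid 1717.5/24.1 ≈ 71.27.
From (260, 130): dx = -9.83, dy = -58.73, so the distance is √(dx²+dy²) ≈ 59.55.

≈ 60 mm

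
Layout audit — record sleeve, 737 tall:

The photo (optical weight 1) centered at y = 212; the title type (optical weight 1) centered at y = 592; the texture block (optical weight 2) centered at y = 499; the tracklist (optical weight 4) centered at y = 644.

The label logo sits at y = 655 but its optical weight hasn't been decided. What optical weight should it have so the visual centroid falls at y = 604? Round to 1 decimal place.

Fixed elements: Σw = 1 + 1 + 2 + 4 = 8, Σw·y = 1·212 + 1·592 + 2·499 + 4·644 = 4378.
Set Σw·y/Σw = 604: (4378 + 655w) = 604·(8 + w).
Rearranging, w·(655 − 604) = 604·8 − 4378 = 454, so w ≈ 454/51 = 8.90.

w ≈ 8.9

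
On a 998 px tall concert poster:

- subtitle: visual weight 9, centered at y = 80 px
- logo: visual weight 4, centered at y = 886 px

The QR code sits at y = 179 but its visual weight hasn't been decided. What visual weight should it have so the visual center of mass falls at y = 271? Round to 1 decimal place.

Existing Σw = 13 (9 + 4); existing moment 9·80 + 4·886 = 4264.
Set Σw·y/Σw = 271: (4264 + 179w) = 271·(13 + w).
Solving: w = (271·13 − 4264) / (179 − 271) = -741 / -92 ≈ 8.05.

w ≈ 8.1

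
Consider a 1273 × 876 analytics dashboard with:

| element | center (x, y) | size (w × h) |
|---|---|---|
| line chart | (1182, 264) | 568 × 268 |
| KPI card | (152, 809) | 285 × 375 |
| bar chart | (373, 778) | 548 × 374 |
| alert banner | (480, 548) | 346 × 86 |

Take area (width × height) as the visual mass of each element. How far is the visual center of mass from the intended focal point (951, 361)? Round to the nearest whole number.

Areas → weights: line chart 568·268 = 152224, KPI card 285·375 = 106875, bar chart 548·374 = 204952, alert banner 346·86 = 29756; Σw = 493807.
x-moment: 152224·1182 + 106875·152 + 204952·373 + 29756·480 = 286903744; centroid 286903744/493807 ≈ 581.00.
y-moment: 152224·264 + 106875·809 + 204952·778 + 29756·548 = 302407955; centroid 302407955/493807 ≈ 612.40.
From (951, 361): dx = -370.00, dy = 251.40, so the distance is √(dx²+dy²) ≈ 447.33.

≈ 447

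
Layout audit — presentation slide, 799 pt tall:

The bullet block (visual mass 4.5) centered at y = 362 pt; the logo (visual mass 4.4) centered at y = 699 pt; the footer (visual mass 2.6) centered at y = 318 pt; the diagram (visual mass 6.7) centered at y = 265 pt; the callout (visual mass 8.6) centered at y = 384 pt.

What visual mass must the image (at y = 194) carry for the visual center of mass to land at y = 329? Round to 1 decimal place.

w ≈ 13.3

Known weights sum to 4.5 + 4.4 + 2.6 + 6.7 + 8.6 = 26.8; their moment is 4.5·362 + 4.4·699 + 2.6·318 + 6.7·265 + 8.6·384 = 10609.3.
Set Σw·y/Σw = 329: (10609.3 + 194w) = 329·(26.8 + w).
Solving: w = (329·26.8 − 10609.3) / (194 − 329) = -1792.1 / -135 ≈ 13.27.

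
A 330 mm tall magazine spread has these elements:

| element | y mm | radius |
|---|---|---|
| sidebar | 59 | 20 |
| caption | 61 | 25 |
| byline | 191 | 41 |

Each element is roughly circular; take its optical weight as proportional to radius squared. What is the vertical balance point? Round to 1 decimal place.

y ≈ 141.5

r² weights: sidebar 20² = 400, caption 25² = 625, byline 41² = 1681. Total = 2706.
Σw·y = 400·59 + 625·61 + 1681·191 = 382796, so ȳ = 382796/2706 ≈ 141.46.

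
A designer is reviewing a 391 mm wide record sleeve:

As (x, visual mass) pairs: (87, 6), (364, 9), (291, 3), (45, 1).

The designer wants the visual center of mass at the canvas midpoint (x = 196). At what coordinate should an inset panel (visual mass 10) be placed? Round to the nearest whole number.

x ≈ 97

With the inset panel, Σw becomes 6 + 9 + 3 + 1 + 10 = 29.
x: target moment 29×196 = 5684; current 6·87 + 9·364 + 3·291 + 1·45 = 4716; the inset panel supplies 968, so x = 968/10 ≈ 96.80.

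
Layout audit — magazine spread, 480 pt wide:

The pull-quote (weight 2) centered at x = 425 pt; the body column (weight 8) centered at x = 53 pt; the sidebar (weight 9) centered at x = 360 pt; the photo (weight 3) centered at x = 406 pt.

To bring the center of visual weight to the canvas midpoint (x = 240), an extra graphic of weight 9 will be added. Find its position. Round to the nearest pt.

x ≈ 190

After adding the extra graphic, total weight = 2 + 8 + 9 + 3 + 9 = 31.
x: target moment 31×240 = 7440; current 2·425 + 8·53 + 9·360 + 3·406 = 5732; the extra graphic supplies 1708, so x = 1708/9 ≈ 189.78.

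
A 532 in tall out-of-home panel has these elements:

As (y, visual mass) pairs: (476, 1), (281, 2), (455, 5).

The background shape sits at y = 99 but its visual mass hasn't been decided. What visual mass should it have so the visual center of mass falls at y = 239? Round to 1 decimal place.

w ≈ 10.0

Known weights sum to 1 + 2 + 5 = 8; their moment is 1·476 + 2·281 + 5·455 = 3313.
For the centroid to hit 239: (3313 + w·99) / (8 + w) = 239.
Rearranging, w·(99 − 239) = 239·8 − 3313 = -1401, so w ≈ -1401/-140 = 10.01.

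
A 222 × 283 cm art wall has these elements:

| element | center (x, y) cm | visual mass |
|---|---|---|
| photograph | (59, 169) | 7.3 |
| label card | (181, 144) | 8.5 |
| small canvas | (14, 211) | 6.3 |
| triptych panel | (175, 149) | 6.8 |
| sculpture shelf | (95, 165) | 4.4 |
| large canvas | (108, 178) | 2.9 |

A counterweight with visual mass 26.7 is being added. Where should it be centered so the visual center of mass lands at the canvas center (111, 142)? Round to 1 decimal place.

(112.5, 108.2)

New total weight: (7.3 + 8.5 + 6.3 + 6.8 + 4.4 + 2.9) + 26.7 = 62.9.
Along x: (3978.6 + 26.7·x) / 62.9 = 111 (existing moment 7.3·59 + 8.5·181 + 6.3·14 + 6.8·175 + 4.4·95 + 2.9·108 = 3978.6) ⇒ x = (6981.9 − 3978.6) / 26.7 ≈ 112.48.
Along y: (6042.4 + 26.7·y) / 62.9 = 142 (existing moment 7.3·169 + 8.5·144 + 6.3·211 + 6.8·149 + 4.4·165 + 2.9·178 = 6042.4) ⇒ y = (8931.8 − 6042.4) / 26.7 ≈ 108.22.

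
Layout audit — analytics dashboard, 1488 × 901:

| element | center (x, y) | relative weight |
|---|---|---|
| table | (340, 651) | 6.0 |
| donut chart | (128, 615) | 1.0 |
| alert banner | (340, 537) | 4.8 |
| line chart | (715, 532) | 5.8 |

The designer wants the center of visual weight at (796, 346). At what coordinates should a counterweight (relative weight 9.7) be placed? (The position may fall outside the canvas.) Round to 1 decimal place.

(1421.0, -76.1)

New total weight: (6.0 + 1.0 + 4.8 + 5.8) + 9.7 = 27.3.
x: target moment 27.3×796 = 21730.8; current 6.0·340 + 1.0·128 + 4.8·340 + 5.8·715 = 7947.0; the counterweight supplies 13783.8, so x = 13783.8/9.7 ≈ 1421.01.
y: target moment 27.3×346 = 9445.8; current 6.0·651 + 1.0·615 + 4.8·537 + 5.8·532 = 10184.2; the counterweight supplies -738.4, so y = -738.4/9.7 ≈ -76.12.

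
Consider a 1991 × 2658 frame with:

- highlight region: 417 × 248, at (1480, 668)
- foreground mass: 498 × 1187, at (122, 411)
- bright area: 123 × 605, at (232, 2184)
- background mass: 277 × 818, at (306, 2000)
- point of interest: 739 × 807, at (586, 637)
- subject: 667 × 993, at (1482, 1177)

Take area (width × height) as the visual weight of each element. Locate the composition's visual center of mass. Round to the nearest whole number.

(729, 926)

Areas → weights: highlight region 417·248 = 103416, foreground mass 498·1187 = 591126, bright area 123·605 = 74415, background mass 277·818 = 226586, point of interest 739·807 = 596373, subject 667·993 = 662331; Σw = 2254247.
x: moment 1642821768 / weight 2254247 ≈ 728.77
y: moment 2087182222 / weight 2254247 ≈ 925.89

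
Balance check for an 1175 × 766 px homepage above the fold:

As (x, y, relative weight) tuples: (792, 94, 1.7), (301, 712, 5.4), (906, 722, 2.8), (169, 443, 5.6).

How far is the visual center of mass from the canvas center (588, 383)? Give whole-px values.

≈ 239 px

Total weight = 1.7 + 5.4 + 2.8 + 5.6 = 15.5.
Σw·x = 1.7·792 + 5.4·301 + 2.8·906 + 5.6·169 = 6455.0, so x̄ = 6455.0/15.5 ≈ 416.45.
Σw·y = 1.7·94 + 5.4·712 + 2.8·722 + 5.6·443 = 8507.0, so ȳ = 8507.0/15.5 ≈ 548.84.
Relative to (588, 383): Δ = (-171.55, 165.84); |Δ| = √(-171.55² + 165.84²) ≈ 238.60.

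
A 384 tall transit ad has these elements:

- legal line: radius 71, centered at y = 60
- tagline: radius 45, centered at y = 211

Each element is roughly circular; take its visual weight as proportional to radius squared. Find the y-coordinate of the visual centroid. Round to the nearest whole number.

r² weights: legal line 71² = 5041, tagline 45² = 2025. Total = 7066.
Σw·y = 5041·60 + 2025·211 = 729735, so ȳ = 729735/7066 ≈ 103.27.

y ≈ 103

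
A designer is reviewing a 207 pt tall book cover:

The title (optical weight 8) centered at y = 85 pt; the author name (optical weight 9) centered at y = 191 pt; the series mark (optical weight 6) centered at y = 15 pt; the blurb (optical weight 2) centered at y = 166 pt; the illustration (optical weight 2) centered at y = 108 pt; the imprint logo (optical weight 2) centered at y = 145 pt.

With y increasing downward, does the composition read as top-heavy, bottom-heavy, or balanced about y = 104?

bottom-heavy

Σw = 8 + 9 + 6 + 2 + 2 + 2 = 29.
y-moment: 8·85 + 9·191 + 6·15 + 2·166 + 2·108 + 2·145 = 3327; centroid 3327/29 ≈ 114.72.
114.7 vs midline 104 → bottom-heavy.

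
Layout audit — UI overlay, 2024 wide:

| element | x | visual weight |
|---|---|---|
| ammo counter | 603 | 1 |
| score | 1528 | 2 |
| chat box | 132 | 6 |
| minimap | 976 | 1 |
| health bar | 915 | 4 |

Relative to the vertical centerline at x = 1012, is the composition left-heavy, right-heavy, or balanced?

left-heavy

Weights sum to 1 + 2 + 6 + 1 + 4 = 14.
Σw·x = 1·603 + 2·1528 + 6·132 + 1·976 + 4·915 = 9087, so x̄ = 9087/14 ≈ 649.07.
Since 649.1 is left of 1012, the composition reads left-heavy.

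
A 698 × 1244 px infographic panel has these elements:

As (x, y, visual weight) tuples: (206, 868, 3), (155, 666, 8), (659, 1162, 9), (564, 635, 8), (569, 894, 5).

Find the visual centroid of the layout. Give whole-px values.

Σw = 3 + 8 + 9 + 8 + 5 = 33.
x: (3·206 + 8·155 + 9·659 + 8·564 + 5·569) / 33 = 15146 / 33 ≈ 458.97
y: (3·868 + 8·666 + 9·1162 + 8·635 + 5·894) / 33 = 27940 / 33 ≈ 846.67

(459, 847)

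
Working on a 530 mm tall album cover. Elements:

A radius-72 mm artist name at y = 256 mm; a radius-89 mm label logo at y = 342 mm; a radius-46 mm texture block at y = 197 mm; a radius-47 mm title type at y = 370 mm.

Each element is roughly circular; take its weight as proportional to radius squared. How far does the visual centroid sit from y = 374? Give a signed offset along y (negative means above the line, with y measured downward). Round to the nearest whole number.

≈ -72 mm

Weights ∝ r²: artist name 72² = 5184, label logo 89² = 7921, texture block 46² = 2116, title type 47² = 2209; Σw = 17430.
y-moment: 5184·256 + 7921·342 + 2116·197 + 2209·370 = 5270268; centroid 5270268/17430 ≈ 302.37.
Difference: 302.37 − 374 ≈ -71.63.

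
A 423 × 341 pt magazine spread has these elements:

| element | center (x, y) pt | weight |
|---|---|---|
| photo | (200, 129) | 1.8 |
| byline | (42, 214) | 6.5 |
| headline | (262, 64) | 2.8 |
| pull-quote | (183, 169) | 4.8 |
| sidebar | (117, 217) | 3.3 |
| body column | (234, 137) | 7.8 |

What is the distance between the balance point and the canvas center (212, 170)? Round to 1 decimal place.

Σw = 1.8 + 6.5 + 2.8 + 4.8 + 3.3 + 7.8 = 27.0.
Σw·x = 1.8·200 + 6.5·42 + 2.8·262 + 4.8·183 + 3.3·117 + 7.8·234 = 4456.3, so x̄ = 4456.3/27.0 ≈ 165.05.
Σw·y = 1.8·129 + 6.5·214 + 2.8·64 + 4.8·169 + 3.3·217 + 7.8·137 = 4398.3, so ȳ = 4398.3/27.0 ≈ 162.90.
From (212, 170): dx = -46.95, dy = -7.10, so the distance is √(dx²+dy²) ≈ 47.49.

≈ 47.5 pt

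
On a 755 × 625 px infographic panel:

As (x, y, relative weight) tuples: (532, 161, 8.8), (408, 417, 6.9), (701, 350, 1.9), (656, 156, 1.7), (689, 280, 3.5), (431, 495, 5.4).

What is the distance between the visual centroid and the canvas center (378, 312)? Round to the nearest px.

Σw = 8.8 + 6.9 + 1.9 + 1.7 + 3.5 + 5.4 = 28.2.
x: moment 14682.8 / weight 28.2 ≈ 520.67
y: moment 8877.3 / weight 28.2 ≈ 314.80
Offset from (378, 312): Δx ≈ 142.67, Δy ≈ 2.80; distance = √(Δx² + Δy²) ≈ 142.69.

≈ 143 px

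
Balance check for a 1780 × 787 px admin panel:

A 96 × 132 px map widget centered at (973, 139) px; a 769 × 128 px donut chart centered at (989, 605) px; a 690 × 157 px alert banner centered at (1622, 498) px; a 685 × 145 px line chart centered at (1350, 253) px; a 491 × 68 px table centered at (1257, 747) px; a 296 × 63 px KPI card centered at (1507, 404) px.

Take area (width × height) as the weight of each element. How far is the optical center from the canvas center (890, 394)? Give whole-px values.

Taking area as weight: map widget 96·132 = 12672, donut chart 769·128 = 98432, alert banner 690·157 = 108330, line chart 685·145 = 99325, table 491·68 = 33388, KPI card 296·63 = 18648. Sum 370795.
x-moment: 12672·973 + 98432·989 + 108330·1622 + 99325·1350 + 33388·1257 + 18648·1507 = 489550366; centroid 489550366/370795 ≈ 1320.27.
y-moment: 12672·139 + 98432·605 + 108330·498 + 99325·253 + 33388·747 + 18648·404 = 172864961; centroid 172864961/370795 ≈ 466.20.
Relative to (890, 394): Δ = (430.27, 72.20); |Δ| = √(430.27² + 72.20²) ≈ 436.29.

≈ 436 px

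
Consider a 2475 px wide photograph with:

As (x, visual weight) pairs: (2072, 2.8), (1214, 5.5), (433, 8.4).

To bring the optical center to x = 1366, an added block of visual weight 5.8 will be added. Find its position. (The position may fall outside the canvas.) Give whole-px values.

After adding the added block, total weight = 2.8 + 5.5 + 8.4 + 5.8 = 22.5.
x: target moment 22.5×1366 = 30735.0; current 2.8·2072 + 5.5·1214 + 8.4·433 = 16115.8; the added block supplies 14619.2, so x = 14619.2/5.8 ≈ 2520.55.

x ≈ 2521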